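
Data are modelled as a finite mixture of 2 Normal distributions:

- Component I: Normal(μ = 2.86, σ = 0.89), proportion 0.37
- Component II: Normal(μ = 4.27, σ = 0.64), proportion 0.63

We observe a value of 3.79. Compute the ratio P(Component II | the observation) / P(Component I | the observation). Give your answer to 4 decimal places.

3.0854

The posterior odds equal the prior odds times the likelihood ratio: (π_i/π_j)·(f_i(x)/f_j(x)).
Evaluate each component's likelihood at the observed value:
  f_I = 0.259666
  f_II = 0.470527
Posterior odds = (π_II·f_II) / (π_I·f_I) = (0.63·0.470527) / (0.37·0.259666) = 0.296432 / 0.0960765 ≈ 3.0854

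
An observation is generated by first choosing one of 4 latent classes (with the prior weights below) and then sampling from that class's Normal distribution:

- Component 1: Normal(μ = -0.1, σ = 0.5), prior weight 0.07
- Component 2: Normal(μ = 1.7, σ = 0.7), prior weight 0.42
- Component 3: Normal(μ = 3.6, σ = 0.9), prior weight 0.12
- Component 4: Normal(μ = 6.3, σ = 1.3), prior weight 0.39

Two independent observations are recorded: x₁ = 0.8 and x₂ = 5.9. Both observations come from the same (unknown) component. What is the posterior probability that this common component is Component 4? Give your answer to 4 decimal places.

0.3896

P(component k | x) = π_k·f_k(x) / marginal(x), where marginal(x) = Σ_j π_j·f_j(x).
Since both observations come from the same component, the likelihood for component k is f_k(x₁)·f_k(x₂).
  p_1 = [0.1579] × [4.29277e-32] = 6.77829e-33
  p_2 = [0.249376] × [8.67983e-09] = 2.16454e-09
  p_3 = [0.00350668] × [0.0169242] = 5.93479e-05
  p_4 = [3.98253e-05] × [0.29269] = 1.16565e-05
Weight by the priors:
  π_1·p_1 = 0.07 × 6.77829e-33 = 4.74481e-34
  π_2·p_2 = 0.42 × 2.16454e-09 = 9.09107e-10
  π_3·p_3 = 0.12 × 5.93479e-05 = 7.12174e-06
  π_4·p_4 = 0.39 × 1.16565e-05 = 4.54603e-06
Sum: 4.74481e-34 + 9.09107e-10 + 7.12174e-06 + 4.54603e-06 = 1.16687e-05
P(Component 4 | x₁,x₂) = 4.54603e-06 / 1.16687e-05 ≈ 0.3896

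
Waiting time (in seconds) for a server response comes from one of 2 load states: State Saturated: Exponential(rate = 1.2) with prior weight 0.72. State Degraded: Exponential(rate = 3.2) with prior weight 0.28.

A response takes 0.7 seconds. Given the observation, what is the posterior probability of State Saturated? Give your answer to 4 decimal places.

0.7963

P(component k | x) = w_k·f_k(x) / marginal(x), where marginal(x) = Σ_j w_j·f_j(x).
Evaluate each component's likelihood at the observed value:
  p_Saturated = 1.2·e^(−1.2·0.7) = 1.2·e^(−0.8400) = 0.518053
  p_Degraded = 3.2·e^(−3.2·0.7) = 3.2·e^(−2.2400) = 0.340667
Unnormalised posteriors:
  w_Saturated·p_Saturated = 0.72 × 0.518053 = 0.372998
  w_Degraded·p_Degraded = 0.28 × 0.340667 = 0.0953868
Sum: 0.372998 + 0.0953868 = 0.468385
Responsibility of State Saturated: 0.372998 / 0.468385 ≈ 0.7963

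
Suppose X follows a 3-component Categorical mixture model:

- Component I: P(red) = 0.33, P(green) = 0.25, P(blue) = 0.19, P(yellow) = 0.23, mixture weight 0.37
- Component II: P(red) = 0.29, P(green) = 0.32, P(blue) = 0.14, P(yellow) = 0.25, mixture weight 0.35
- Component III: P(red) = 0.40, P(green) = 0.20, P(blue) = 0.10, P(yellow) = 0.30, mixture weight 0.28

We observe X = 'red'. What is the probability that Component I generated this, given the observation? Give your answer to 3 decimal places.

Apply Bayes' rule: the posterior for each component is proportional to its prior times its likelihood at x.
Component likelihoods at x = 'red':
  L_I = P(red | comp) = 0.33
  L_II = P(red | comp) = 0.29
  L_III = P(red | comp) = 0.40
Weight by the priors:
  π_I·L_I = 0.37 × 0.33 = 0.1221
  π_II·L_II = 0.35 × 0.29 = 0.1015
  π_III·L_III = 0.28 × 0.4 = 0.112
Marginal: 0.1221 + 0.1015 + 0.112 = 0.3356
So the posterior for Component I is 0.1221 / 0.3356 ≈ 0.364.

0.364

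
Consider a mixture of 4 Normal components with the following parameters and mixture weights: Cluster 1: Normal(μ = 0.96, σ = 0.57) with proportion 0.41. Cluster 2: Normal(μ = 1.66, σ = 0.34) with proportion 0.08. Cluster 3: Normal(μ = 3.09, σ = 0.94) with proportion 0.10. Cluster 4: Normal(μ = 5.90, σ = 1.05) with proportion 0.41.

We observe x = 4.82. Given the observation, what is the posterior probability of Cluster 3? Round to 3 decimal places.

Apply Bayes' rule: the posterior for each component is proportional to its prior times its likelihood at x.
Evaluate each component's likelihood at the observed value:
  p_1 = (1/(0.57·√(2π)))·exp(−(4.82−0.96)²/(2·0.57²)) = 0.699899·exp(-22.92952) = 7.70677e-11
  p_2 = (1/(0.34·√(2π)))·exp(−(4.82−1.66)²/(2·0.34²)) = 1.173360·exp(-43.19031) = 2.05172e-19
  p_3 = (1/(0.94·√(2π)))·exp(−(4.82−3.09)²/(2·0.94²)) = 0.424407·exp(-1.69358) = 0.0780312
  p_4 = (1/(1.05·√(2π)))·exp(−(4.82−5.90)²/(2·1.05²)) = 0.379945·exp(-0.52898) = 0.223866
Prior × likelihood for each component:
  π_1·p_1 = 0.41 × 7.70677e-11 = 3.15978e-11
  π_2·p_2 = 0.08 × 2.05172e-19 = 1.64137e-20
  π_3·p_3 = 0.10 × 0.0780312 = 0.00780312
  π_4·p_4 = 0.41 × 0.223866 = 0.091785
Evidence: 3.15978e-11 + 1.64137e-20 + 0.00780312 + 0.091785 = 0.0995881
P(Cluster 3 | 4.82) ≈ 0.078

0.078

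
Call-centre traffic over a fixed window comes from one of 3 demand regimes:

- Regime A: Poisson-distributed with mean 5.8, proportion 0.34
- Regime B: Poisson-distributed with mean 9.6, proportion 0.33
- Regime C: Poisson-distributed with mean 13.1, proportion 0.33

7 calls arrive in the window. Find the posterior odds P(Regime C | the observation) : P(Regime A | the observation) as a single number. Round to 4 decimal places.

Only the two components matter; the odds are (w_i f_i(x)) / (w_j f_j(x)).
Poisson probabilities:
  f_A = e^(−5.8)·5.8^7/7! = 0.132635
  f_B = e^(−9.6)·9.6^7/7! = 0.100981
  f_C = e^(−13.1)·13.1^7/7! = 0.0268665
Odds = (0.33/0.34) × (0.0268665/0.132635) = 0.970588 × 0.20256 ≈ 0.1966

0.1966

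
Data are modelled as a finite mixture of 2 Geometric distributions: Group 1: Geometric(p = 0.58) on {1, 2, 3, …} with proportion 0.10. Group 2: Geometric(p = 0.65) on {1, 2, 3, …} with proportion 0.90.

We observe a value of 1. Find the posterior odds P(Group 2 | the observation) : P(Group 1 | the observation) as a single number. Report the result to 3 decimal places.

10.086

Since P(k|x) ∝ w_k f_k(x), the posterior odds are w_i f_i(x) / (w_j f_j(x)).
Geometric probabilities:
  f_1 = 0.58·(1−0.58)^0 = 0.58·1 = 0.58
  f_2 = 0.65·(1−0.65)^0 = 0.65·1 = 0.65
0.585 / 0.058 ≈ 10.086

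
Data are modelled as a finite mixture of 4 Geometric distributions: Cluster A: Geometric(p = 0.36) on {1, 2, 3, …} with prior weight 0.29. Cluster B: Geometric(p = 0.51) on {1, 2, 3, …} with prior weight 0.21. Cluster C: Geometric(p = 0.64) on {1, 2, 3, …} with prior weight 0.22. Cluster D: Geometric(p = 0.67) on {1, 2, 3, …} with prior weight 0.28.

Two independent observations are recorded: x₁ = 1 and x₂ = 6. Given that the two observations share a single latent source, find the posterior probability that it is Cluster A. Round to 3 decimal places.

P(component k | x) = π_k·f_k(x) / marginal(x), where marginal(x) = Σ_j π_j·f_j(x).
Since both observations come from the same component, the likelihood for component k is f_k(x₁)·f_k(x₂).
  f_A = [0.36] × [0.0386547] = 0.0139157
  f_B = [0.51] × [0.0144062] = 0.00734718
  f_C = [0.64] × [0.00386984] = 0.00247669
  f_D = [0.67] × [0.00262207] = 0.00175679
Multiply by the mixture weights:
  π_A·f_A = 0.29 × 0.0139157 = 0.00403555
  π_B·f_B = 0.21 × 0.00734718 = 0.00154291
  π_C·f_C = 0.22 × 0.00247669 = 0.000544873
  π_D·f_D = 0.28 × 0.00175679 = 0.000491901
Denominator: 0.00403555 + 0.00154291 + 0.000544873 + 0.000491901 = 0.00661523
Responsibility of Cluster A: 0.00403555 / 0.00661523 ≈ 0.610

0.610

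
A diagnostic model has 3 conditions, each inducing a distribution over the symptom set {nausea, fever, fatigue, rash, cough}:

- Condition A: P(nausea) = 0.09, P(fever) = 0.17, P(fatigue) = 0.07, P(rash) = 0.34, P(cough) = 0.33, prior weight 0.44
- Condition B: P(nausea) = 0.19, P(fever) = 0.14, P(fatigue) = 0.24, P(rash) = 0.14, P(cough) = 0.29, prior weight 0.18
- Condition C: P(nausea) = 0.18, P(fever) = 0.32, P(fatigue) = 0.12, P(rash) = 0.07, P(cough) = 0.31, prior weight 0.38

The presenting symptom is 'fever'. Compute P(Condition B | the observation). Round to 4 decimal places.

0.1137

P(component k | x) = π_k·f_k(x) / marginal(x), where marginal(x) = Σ_j π_j·f_j(x).
Categorical probabilities:
  L_A = P(fever | comp) = 0.17
  L_B = P(fever | comp) = 0.14
  L_C = P(fever | comp) = 0.32
Prior × likelihood for each component:
  π_A·L_A = 0.44 × 0.17 = 0.0748
  π_B·L_B = 0.18 × 0.14 = 0.0252
  π_C·L_C = 0.38 × 0.32 = 0.1216
Marginal: 0.0748 + 0.0252 + 0.1216 = 0.2216
P(Condition B | 'fever') ≈ 0.1137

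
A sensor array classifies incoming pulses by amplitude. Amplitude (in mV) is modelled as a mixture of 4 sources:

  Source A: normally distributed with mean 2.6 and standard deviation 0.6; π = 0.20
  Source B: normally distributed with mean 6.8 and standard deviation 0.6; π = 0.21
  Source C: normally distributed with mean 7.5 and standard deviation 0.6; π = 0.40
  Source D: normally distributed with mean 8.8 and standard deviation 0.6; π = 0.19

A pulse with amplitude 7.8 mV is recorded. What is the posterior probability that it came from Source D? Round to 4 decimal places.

0.1046

Apply Bayes' rule: the posterior for each component is proportional to its prior times its likelihood at x.
Normal densities:
  p_A = (1/(0.6·√(2π)))·exp(−(7.8−2.6)²/(2·0.6²)) = 0.664904·exp(-37.55556) = 3.25528e-17
  p_B = (1/(0.6·√(2π)))·exp(−(7.8−6.8)²/(2·0.6²)) = 0.664904·exp(-1.38889) = 0.165795
  p_C = (1/(0.6·√(2π)))·exp(−(7.8−7.5)²/(2·0.6²)) = 0.664904·exp(-0.12500) = 0.586776
  p_D = (1/(0.6·√(2π)))·exp(−(7.8−8.8)²/(2·0.6²)) = 0.664904·exp(-1.38889) = 0.165795
Unnormalised posteriors:
  π_A·p_A = 0.20 × 3.25528e-17 = 6.51056e-18
  π_B·p_B = 0.21 × 0.165795 = 0.034817
  π_C·p_C = 0.40 × 0.586776 = 0.23471
  π_D·p_D = 0.19 × 0.165795 = 0.0315011
Denominator: 6.51056e-18 + 0.034817 + 0.23471 + 0.0315011 = 0.301028
P(Source D | 7.8 mV) = 0.0315011 / 0.301028 ≈ 0.1046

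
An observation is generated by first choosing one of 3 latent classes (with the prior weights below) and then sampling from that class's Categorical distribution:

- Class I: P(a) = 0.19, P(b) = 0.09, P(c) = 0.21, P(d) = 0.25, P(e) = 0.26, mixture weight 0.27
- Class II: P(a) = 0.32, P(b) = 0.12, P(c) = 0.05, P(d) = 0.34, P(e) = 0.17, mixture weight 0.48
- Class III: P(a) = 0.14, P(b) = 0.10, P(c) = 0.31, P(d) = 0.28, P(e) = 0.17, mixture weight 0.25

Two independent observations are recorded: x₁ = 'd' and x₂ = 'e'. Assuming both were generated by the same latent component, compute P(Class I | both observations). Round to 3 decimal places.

The responsibility of component k is π_k f_k(x) divided by Σ_j π_j f_j(x).
Since both observations come from the same component, the likelihood for component k is f_k(x₁)·f_k(x₂).
  f_I = [P(d | comp) = 0.25] × [0.26] = 0.065
  f_II = [P(d | comp) = 0.34] × [0.17] = 0.0578
  f_III = [P(d | comp) = 0.28] × [0.17] = 0.0476
Unnormalised posteriors:
  π_I·f_I = 0.27 × 0.065 = 0.01755
  π_II·f_II = 0.48 × 0.0578 = 0.027744
  π_III·f_III = 0.25 × 0.0476 = 0.0119
Sum: 0.01755 + 0.027744 + 0.0119 = 0.057194
Responsibility of Class I: 0.01755 / 0.057194 ≈ 0.307

0.307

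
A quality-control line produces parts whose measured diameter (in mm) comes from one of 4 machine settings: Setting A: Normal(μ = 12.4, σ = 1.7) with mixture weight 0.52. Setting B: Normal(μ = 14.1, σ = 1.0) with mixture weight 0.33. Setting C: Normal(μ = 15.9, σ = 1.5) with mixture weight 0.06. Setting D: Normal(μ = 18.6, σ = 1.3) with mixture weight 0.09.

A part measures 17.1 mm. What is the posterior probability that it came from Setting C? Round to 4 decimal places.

Apply Bayes' rule: the posterior for each component is proportional to its prior times its likelihood at x.
Component likelihoods at x = 17.1 mm:
  L_A = (1/(1.7·√(2π)))·exp(−(17.1−12.4)²/(2·1.7²)) = 0.234672·exp(-3.82180) = 0.00513659
  L_B = (1/(1.0·√(2π)))·exp(−(17.1−14.1)²/(2·1.0²)) = 0.398942·exp(-4.50000) = 0.00443185
  L_C = (1/(1.5·√(2π)))·exp(−(17.1−15.9)²/(2·1.5²)) = 0.265962·exp(-0.32000) = 0.193128
  L_D = (1/(1.3·√(2π)))·exp(−(17.1−18.6)²/(2·1.3²)) = 0.306879·exp(-0.66568) = 0.157712
Multiply by the mixture weights:
  π_A·L_A = 0.52 × 0.00513659 = 0.00267103
  π_B·L_B = 0.33 × 0.00443185 = 0.00146251
  π_C·L_C = 0.06 × 0.193128 = 0.0115877
  π_D·L_D = 0.09 × 0.157712 = 0.0141941
Sum: 0.00267103 + 0.00146251 + 0.0115877 + 0.0141941 = 0.0299153
Responsibility of Setting C: 0.0115877 / 0.0299153 ≈ 0.3873

0.3873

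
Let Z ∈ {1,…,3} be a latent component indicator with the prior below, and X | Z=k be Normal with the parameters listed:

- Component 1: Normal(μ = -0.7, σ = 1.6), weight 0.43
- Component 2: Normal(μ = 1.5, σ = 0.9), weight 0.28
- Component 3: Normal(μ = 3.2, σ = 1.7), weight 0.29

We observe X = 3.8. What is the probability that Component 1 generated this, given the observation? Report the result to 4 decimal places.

Apply Bayes' rule: the posterior for each component is proportional to its prior times its likelihood at x.
Normal densities:
  p_1 = 0.00477663
  p_2 = 0.0169242
  p_3 = 0.220502
Weight by the priors:
  π_1·p_1 = 0.43 × 0.00477663 = 0.00205395
  π_2·p_2 = 0.28 × 0.0169242 = 0.00473878
  π_3·p_3 = 0.29 × 0.220502 = 0.0639455
Normaliser: 0.00205395 + 0.00473878 + 0.0639455 = 0.0707382
So the posterior for Component 1 is 0.00205395 / 0.0707382 ≈ 0.0290.

0.0290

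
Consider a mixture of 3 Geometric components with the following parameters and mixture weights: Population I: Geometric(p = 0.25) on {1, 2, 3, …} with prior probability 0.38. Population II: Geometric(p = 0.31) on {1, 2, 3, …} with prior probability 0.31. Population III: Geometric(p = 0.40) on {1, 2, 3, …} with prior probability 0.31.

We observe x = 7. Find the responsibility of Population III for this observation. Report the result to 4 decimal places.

Posterior ∝ prior × likelihood, so P(k | x) ∝ π_k f_k(x); normalise over all components.
Component likelihoods at x = 7:
  f_I = 0.25·(1−0.25)^6 = 0.25·0.177979 = 0.0444946
  f_II = 0.31·(1−0.31)^6 = 0.31·0.107918 = 0.0334546
  f_III = 0.40·(1−0.40)^6 = 0.40·0.046656 = 0.0186624
Weight by the priors:
  π_I·f_I = 0.38 × 0.0444946 = 0.016908
  π_II·f_II = 0.31 × 0.0334546 = 0.0103709
  π_III·f_III = 0.31 × 0.0186624 = 0.00578534
Evidence: 0.016908 + 0.0103709 + 0.00578534 = 0.0330642
So the posterior for Population III is 0.00578534 / 0.0330642 ≈ 0.1750.

0.1750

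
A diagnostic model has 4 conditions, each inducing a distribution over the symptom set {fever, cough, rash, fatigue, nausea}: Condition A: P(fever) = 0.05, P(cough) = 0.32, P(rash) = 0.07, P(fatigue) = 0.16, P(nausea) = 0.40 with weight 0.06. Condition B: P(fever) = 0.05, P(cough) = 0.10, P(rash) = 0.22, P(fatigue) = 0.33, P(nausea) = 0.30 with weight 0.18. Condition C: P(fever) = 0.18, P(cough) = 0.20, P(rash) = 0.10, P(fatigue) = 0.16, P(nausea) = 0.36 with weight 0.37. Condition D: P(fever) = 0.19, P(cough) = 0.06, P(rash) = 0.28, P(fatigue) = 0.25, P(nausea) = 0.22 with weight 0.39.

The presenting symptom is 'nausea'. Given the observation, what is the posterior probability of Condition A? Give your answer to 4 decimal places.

0.0808

Posterior ∝ prior × likelihood, so P(k | x) ∝ π_k f_k(x); normalise over all components.
Evaluate each component's likelihood at the observed value:
  p_A = P(nausea | comp) = 0.40
  p_B = P(nausea | comp) = 0.30
  p_C = P(nausea | comp) = 0.36
  p_D = P(nausea | comp) = 0.22
Unnormalised posteriors:
  π_A·p_A = 0.06 × 0.4 = 0.024
  π_B·p_B = 0.18 × 0.3 = 0.054
  π_C·p_C = 0.37 × 0.36 = 0.1332
  π_D·p_D = 0.39 × 0.22 = 0.0858
Sum: 0.024 + 0.054 + 0.1332 + 0.0858 = 0.297
P(Condition A | data) ≈ 0.0808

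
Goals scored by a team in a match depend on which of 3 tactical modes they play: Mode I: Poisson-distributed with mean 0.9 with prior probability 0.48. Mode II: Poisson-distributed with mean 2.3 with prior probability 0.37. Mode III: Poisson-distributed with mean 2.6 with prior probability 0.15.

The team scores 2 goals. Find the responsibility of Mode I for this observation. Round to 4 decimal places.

P(component k | x) = π_k·f_k(x) / marginal(x), where marginal(x) = Σ_j π_j·f_j(x).
Poisson probabilities:
  p_I = 0.164661
  p_II = 0.265185
  p_III = 0.251045
Weight by the priors:
  π_I·p_I = 0.48 × 0.164661 = 0.0790371
  π_II·p_II = 0.37 × 0.265185 = 0.0981183
  π_III·p_III = 0.15 × 0.251045 = 0.0376567
Sum: 0.0790371 + 0.0981183 + 0.0376567 = 0.214812
P(Mode I | 2 goals) ≈ 0.3679

0.3679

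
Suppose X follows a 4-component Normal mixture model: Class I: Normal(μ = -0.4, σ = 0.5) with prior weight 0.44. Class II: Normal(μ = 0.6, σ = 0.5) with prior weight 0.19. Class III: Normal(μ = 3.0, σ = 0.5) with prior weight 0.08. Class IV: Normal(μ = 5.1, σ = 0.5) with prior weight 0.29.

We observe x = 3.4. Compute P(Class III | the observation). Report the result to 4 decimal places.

0.9848

Apply Bayes' rule: the posterior for each component is proportional to its prior times its likelihood at x.
Evaluate each component's likelihood at the observed value:
  L_I = (1/(0.5·√(2π)))·exp(−(3.4−-0.4)²/(2·0.5²)) = 0.797885·exp(-28.88000) = 2.28831e-13
  L_II = (1/(0.5·√(2π)))·exp(−(3.4−0.6)²/(2·0.5²)) = 0.797885·exp(-15.68000) = 1.23652e-07
  L_III = (1/(0.5·√(2π)))·exp(−(3.4−3.0)²/(2·0.5²)) = 0.797885·exp(-0.32000) = 0.579383
  L_IV = (1/(0.5·√(2π)))·exp(−(3.4−5.1)²/(2·0.5²)) = 0.797885·exp(-5.78000) = 0.00246444
Multiply by the mixture weights:
  P(Z=I)·L_I = 0.44 × 2.28831e-13 = 1.00686e-13
  P(Z=II)·L_II = 0.19 × 1.23652e-07 = 2.3494e-08
  P(Z=III)·L_III = 0.08 × 0.579383 = 0.0463506
  P(Z=IV)·L_IV = 0.29 × 0.00246444 = 0.000714687
Denominator: 1.00686e-13 + 2.3494e-08 + 0.0463506 + 0.000714687 = 0.0470654
Responsibility of Class III: 0.0463506 / 0.0470654 ≈ 0.9848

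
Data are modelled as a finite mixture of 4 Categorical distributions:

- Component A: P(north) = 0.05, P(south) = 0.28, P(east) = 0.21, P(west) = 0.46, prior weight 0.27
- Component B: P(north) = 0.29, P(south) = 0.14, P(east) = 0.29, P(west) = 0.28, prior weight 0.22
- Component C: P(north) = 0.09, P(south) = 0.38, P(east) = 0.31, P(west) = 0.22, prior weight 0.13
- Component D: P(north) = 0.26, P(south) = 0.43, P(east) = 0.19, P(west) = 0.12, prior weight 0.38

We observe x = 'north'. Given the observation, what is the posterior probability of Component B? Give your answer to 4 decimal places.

0.3397

Apply Bayes' rule: the posterior for each component is proportional to its prior times its likelihood at x.
Component likelihoods at x = 'north':
  f_A = P(north | comp) = 0.05
  f_B = P(north | comp) = 0.29
  f_C = P(north | comp) = 0.09
  f_D = P(north | comp) = 0.26
Unnormalised posteriors:
  w_A·f_A = 0.27 × 0.05 = 0.0135
  w_B·f_B = 0.22 × 0.29 = 0.0638
  w_C·f_C = 0.13 × 0.09 = 0.0117
  w_D·f_D = 0.38 × 0.26 = 0.0988
Evidence: 0.0135 + 0.0638 + 0.0117 + 0.0988 = 0.1878
Responsibility of Component B: 0.0638 / 0.1878 ≈ 0.3397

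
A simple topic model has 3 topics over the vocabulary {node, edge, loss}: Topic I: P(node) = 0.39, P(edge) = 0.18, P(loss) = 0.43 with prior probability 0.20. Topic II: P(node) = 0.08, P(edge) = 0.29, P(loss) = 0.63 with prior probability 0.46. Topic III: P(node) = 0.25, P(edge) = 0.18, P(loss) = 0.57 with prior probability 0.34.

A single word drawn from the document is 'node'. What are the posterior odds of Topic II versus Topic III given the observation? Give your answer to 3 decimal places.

0.433

Only the two components matter; the odds are (π_i f_i(x)) / (π_j f_j(x)).
Categorical probabilities:
  p_I = 0.39
  p_II = 0.08
  p_III = 0.25
Posterior odds = (π_II·p_II) / (π_III·p_III) = (0.46·0.08) / (0.34·0.25) = 0.0368 / 0.085 ≈ 0.433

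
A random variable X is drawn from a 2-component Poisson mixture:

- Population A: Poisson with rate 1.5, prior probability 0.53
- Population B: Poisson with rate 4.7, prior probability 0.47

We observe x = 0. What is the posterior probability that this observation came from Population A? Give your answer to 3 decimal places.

0.965

By Bayes' theorem, P(k | x) = π_k f_k(x) / Σ_j π_j f_j(x).
Evaluate each component's likelihood at the observed value:
  f_A = e^(−1.5)·1.5^0/0! = 0.22313
  f_B = e^(−4.7)·4.7^0/0! = 0.00909528
Weight by the priors:
  π_A·f_A = 0.53 × 0.22313 = 0.118259
  π_B·f_B = 0.47 × 0.00909528 = 0.00427478
Denominator: 0.118259 + 0.00427478 = 0.122534
So the posterior for Population A is 0.118259 / 0.122534 ≈ 0.965.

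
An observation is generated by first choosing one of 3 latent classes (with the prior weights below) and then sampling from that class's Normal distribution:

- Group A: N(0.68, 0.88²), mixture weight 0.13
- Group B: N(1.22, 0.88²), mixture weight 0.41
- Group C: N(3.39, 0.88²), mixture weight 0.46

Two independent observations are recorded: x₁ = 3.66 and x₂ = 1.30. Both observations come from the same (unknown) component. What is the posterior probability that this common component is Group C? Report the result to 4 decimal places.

Apply Bayes' rule: the posterior for each component is proportional to its prior times its likelihood at x.
Since both observations come from the same component, the likelihood for component k is f_k(x₁)·f_k(x₂).
  p_A = [(1/(0.88·√(2π)))·exp(−(3.66−0.68)²/(2·0.88²)) = 0.453344·exp(-5.73373) = 0.00146656] × [0.353703] = 0.000518728
  p_B = [(1/(0.88·√(2π)))·exp(−(3.66−1.22)²/(2·0.88²)) = 0.453344·exp(-3.84401) = 0.00970501] × [0.451474] = 0.00438156
  p_C = [(1/(0.88·√(2π)))·exp(−(3.66−3.39)²/(2·0.88²)) = 0.453344·exp(-0.04707) = 0.4325] × [0.0270135] = 0.0116833
Multiply by the mixture weights:
  π_A·p_A = 0.13 × 0.000518728 = 6.74346e-05
  π_B·p_B = 0.41 × 0.00438156 = 0.00179644
  π_C·p_C = 0.46 × 0.0116833 = 0.00537434
Denominator: 6.74346e-05 + 0.00179644 + 0.00537434 = 0.00723821
P(Group C | x₁,x₂) = 0.00537434 / 0.00723821 ≈ 0.7425

0.7425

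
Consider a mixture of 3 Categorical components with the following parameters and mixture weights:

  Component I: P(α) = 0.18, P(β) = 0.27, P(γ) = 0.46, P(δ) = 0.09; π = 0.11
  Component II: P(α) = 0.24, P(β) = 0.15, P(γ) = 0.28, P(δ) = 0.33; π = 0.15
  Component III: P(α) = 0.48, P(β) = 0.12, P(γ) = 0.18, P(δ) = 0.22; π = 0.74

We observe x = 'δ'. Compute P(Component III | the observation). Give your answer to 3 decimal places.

Posterior ∝ prior × likelihood, so P(k | x) ∝ w_k f_k(x); normalise over all components.
Categorical probabilities:
  L_I = P(δ | comp) = 0.09
  L_II = P(δ | comp) = 0.33
  L_III = P(δ | comp) = 0.22
Weight by the priors:
  w_I·L_I = 0.11 × 0.09 = 0.0099
  w_II·L_II = 0.15 × 0.33 = 0.0495
  w_III·L_III = 0.74 × 0.22 = 0.1628
Evidence: 0.0099 + 0.0495 + 0.1628 = 0.2222
Responsibility of Component III: 0.1628 / 0.2222 ≈ 0.733

0.733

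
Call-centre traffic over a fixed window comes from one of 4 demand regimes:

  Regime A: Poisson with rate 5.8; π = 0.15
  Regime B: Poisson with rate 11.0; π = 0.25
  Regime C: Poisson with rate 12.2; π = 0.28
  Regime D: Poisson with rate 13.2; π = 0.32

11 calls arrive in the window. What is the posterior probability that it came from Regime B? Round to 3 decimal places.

P(component k | x) = P(Z=k)·f_k(x) / marginal(x), where marginal(x) = Σ_j P(Z=j)·f_j(x).
Evaluate each component's likelihood at the observed value:
  L_A = e^(−5.8)·5.8^11/11! = 0.0189515
  L_B = e^(−11.0)·11.0^11/11! = 0.119378
  L_C = e^(−12.2)·12.2^11/11! = 0.112308
  L_D = e^(−13.2)·13.2^11/11! = 0.0982812
Prior × likelihood for each component:
  P(Z=A)·L_A = 0.15 × 0.0189515 = 0.00284273
  P(Z=B)·L_B = 0.25 × 0.119378 = 0.0298445
  P(Z=C)·L_C = 0.28 × 0.112308 = 0.0314462
  P(Z=D)·L_D = 0.32 × 0.0982812 = 0.03145
Denominator: 0.00284273 + 0.0298445 + 0.0314462 + 0.03145 = 0.0955834
P(Regime B | data) = 0.0298445 / 0.0955834 ≈ 0.312

0.312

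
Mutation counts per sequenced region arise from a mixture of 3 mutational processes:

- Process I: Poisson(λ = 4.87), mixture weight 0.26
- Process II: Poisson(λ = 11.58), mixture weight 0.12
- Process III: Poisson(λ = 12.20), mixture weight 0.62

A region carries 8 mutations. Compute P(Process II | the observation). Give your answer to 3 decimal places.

0.144

P(component k | x) = π_k·f_k(x) / marginal(x), where marginal(x) = Σ_j π_j·f_j(x).
Poisson probabilities:
  L_I = e^(−4.87)·4.87^8/8! = 0.0602139
  L_II = e^(−11.58)·11.58^8/8! = 0.0749925
  L_III = e^(−12.20)·12.20^8/8! = 0.0612302
Weight by the priors:
  π_I·L_I = 0.26 × 0.0602139 = 0.0156556
  π_II·L_II = 0.12 × 0.0749925 = 0.0089991
  π_III·L_III = 0.62 × 0.0612302 = 0.0379627
Marginal: 0.0156556 + 0.0089991 + 0.0379627 = 0.0626174
P(Process II | the observation) = 0.0089991 / 0.0626174 ≈ 0.144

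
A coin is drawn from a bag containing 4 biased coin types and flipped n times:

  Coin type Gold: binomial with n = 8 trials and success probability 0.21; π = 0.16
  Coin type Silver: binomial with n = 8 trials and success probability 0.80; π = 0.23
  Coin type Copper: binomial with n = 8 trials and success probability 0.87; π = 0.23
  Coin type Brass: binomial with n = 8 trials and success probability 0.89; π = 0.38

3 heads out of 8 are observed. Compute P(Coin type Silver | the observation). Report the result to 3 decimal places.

0.075

The responsibility of component k is π_k f_k(x) divided by Σ_j π_j f_j(x).
Evaluate each component's likelihood at the observed value:
  f_Gold = C(8,3)·0.21^3·0.79^5 = 56·0.009261·0.307706 = 0.159581
  f_Silver = C(8,3)·0.80^3·0.20^5 = 56·0.512·0.00032 = 0.00917504
  f_Copper = C(8,3)·0.87^3·0.13^5 = 56·0.658503·3.71293e-05 = 0.00136919
  f_Brass = C(8,3)·0.89^3·0.11^5 = 56·0.704969·1.61051e-05 = 0.000635801
Multiply by the mixture weights:
  π_Gold·f_Gold = 0.16 × 0.159581 = 0.025533
  π_Silver·f_Silver = 0.23 × 0.00917504 = 0.00211026
  π_Copper·f_Copper = 0.23 × 0.00136919 = 0.000314913
  π_Brass·f_Brass = 0.38 × 0.000635801 = 0.000241605
Normaliser: 0.025533 + 0.00211026 + 0.000314913 + 0.000241605 = 0.0281997
So the posterior for Coin type Silver is 0.00211026 / 0.0281997 ≈ 0.075.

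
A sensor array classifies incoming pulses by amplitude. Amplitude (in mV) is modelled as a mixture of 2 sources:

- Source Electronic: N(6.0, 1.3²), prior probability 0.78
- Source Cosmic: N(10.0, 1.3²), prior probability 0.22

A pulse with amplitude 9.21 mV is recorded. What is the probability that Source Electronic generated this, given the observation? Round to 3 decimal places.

Apply Bayes' rule: the posterior for each component is proportional to its prior times its likelihood at x.
Normal densities:
  f_Electronic = (1/(1.3·√(2π)))·exp(−(9.21−6.0)²/(2·1.3²)) = 0.306879·exp(-3.04855) = 0.0145545
  f_Cosmic = (1/(1.3·√(2π)))·exp(−(9.21−10.0)²/(2·1.3²)) = 0.306879·exp(-0.18464) = 0.255139
Unnormalised posteriors:
  π_Electronic·f_Electronic = 0.78 × 0.0145545 = 0.0113525
  π_Cosmic·f_Cosmic = 0.22 × 0.255139 = 0.0561305
Marginal: 0.0113525 + 0.0561305 = 0.0674831
P(Source Electronic | the observation) = 0.0113525 / 0.0674831 ≈ 0.168

0.168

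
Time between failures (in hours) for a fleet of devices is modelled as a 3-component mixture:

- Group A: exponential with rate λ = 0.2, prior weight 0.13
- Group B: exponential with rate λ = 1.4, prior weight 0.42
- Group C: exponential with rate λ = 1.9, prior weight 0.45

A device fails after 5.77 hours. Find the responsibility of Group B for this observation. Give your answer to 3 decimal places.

P(component k | x) = π_k·f_k(x) / marginal(x), where marginal(x) = Σ_j π_j·f_j(x).
Component likelihoods at x = 5.77 hours:
  f_A = 0.2·e^(−0.2·5.77) = 0.2·e^(−1.1540) = 0.0630746
  f_B = 1.4·e^(−1.4·5.77) = 1.4·e^(−8.0780) = 0.000434407
  f_C = 1.9·e^(−1.9·5.77) = 1.9·e^(−10.9630) = 3.29294e-05
Prior × likelihood for each component:
  π_A·f_A = 0.13 × 0.0630746 = 0.00819969
  π_B·f_B = 0.42 × 0.000434407 = 0.000182451
  π_C·f_C = 0.45 × 3.29294e-05 = 1.48182e-05
Sum: 0.00819969 + 0.000182451 + 1.48182e-05 = 0.00839696
Responsibility of Group B: 0.000182451 / 0.00839696 ≈ 0.022

0.022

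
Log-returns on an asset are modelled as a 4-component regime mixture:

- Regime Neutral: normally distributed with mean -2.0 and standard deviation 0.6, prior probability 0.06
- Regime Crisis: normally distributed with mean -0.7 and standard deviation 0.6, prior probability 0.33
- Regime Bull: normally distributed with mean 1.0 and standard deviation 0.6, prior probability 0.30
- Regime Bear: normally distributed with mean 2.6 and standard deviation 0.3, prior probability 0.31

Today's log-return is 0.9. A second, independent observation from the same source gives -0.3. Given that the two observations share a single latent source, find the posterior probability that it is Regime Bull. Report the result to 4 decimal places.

The responsibility of component k is π_k f_k(x) divided by Σ_j π_j f_j(x).
Since both observations come from the same component, the likelihood for component k is f_k(x₁)·f_k(x₂).
  f_Neutral = [5.62287e-06] × [0.0120102] = 6.75316e-08
  f_Crisis = [0.0189933] × [0.532413] = 0.0101123
  f_Bull = [0.655733] × [0.0635877] = 0.0416965
  f_Bear = [1.41563e-07] × [6.8012e-21] = 9.62798e-28
Weight by the priors:
  π_Neutral·f_Neutral = 0.06 × 6.75316e-08 = 4.0519e-09
  π_Crisis·f_Crisis = 0.33 × 0.0101123 = 0.00333706
  π_Bull·f_Bull = 0.30 × 0.0416965 = 0.012509
  π_Bear·f_Bear = 0.31 × 9.62798e-28 = 2.98467e-28
Denominator: 4.0519e-09 + 0.00333706 + 0.012509 + 2.98467e-28 = 0.015846
P(Regime Bull | x₁, x₂) ≈ 0.7894

0.7894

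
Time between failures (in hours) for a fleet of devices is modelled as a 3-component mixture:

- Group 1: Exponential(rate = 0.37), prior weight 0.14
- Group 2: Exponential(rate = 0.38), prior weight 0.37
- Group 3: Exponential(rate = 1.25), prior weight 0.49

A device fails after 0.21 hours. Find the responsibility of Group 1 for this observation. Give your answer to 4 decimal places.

0.0739

By Bayes' theorem, P(k | x) = π_k f_k(x) / Σ_j π_j f_j(x).
Evaluate each component's likelihood at the observed value:
  p_1 = 0.37·e^(−0.37·0.21) = 0.37·e^(−0.0777) = 0.34234
  p_2 = 0.38·e^(−0.38·0.21) = 0.38·e^(−0.0798) = 0.350854
  p_3 = 1.25·e^(−1.25·0.21) = 1.25·e^(−0.2625) = 0.961408
Multiply by the mixture weights:
  π_1·p_1 = 0.14 × 0.34234 = 0.0479275
  π_2·p_2 = 0.37 × 0.350854 = 0.129816
  π_3·p_3 = 0.49 × 0.961408 = 0.47109
Marginal: 0.0479275 + 0.129816 + 0.47109 = 0.648834
Responsibility of Group 1: 0.0479275 / 0.648834 ≈ 0.0739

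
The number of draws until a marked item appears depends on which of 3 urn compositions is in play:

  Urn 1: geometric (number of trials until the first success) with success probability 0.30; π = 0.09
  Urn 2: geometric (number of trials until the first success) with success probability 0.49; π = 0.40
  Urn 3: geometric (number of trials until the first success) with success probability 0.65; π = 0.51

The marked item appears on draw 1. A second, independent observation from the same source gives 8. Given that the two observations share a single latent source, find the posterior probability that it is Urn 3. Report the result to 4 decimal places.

Posterior ∝ prior × likelihood, so P(k | x) ∝ π_k f_k(x); normalise over all components.
Since both observations come from the same component, the likelihood for component k is f_k(x₁)·f_k(x₂).
  L_1 = [0.30·(1−0.30)^0 = 0.30·1 = 0.3] × [0.0247063] = 0.00741189
  L_2 = [0.49·(1−0.49)^0 = 0.49·1 = 0.49] × [0.00439731] = 0.00215468
  L_3 = [0.65·(1−0.65)^0 = 0.65·1 = 0.65] × [0.000418205] = 0.000271834
Prior × likelihood for each component:
  π_1·L_1 = 0.09 × 0.00741189 = 0.00066707
  π_2·L_2 = 0.40 × 0.00215468 = 0.000861873
  π_3·L_3 = 0.51 × 0.000271834 = 0.000138635
Normaliser: 0.00066707 + 0.000861873 + 0.000138635 = 0.00166758
P(Urn 3 | x₁, x₂) ≈ 0.0831

0.0831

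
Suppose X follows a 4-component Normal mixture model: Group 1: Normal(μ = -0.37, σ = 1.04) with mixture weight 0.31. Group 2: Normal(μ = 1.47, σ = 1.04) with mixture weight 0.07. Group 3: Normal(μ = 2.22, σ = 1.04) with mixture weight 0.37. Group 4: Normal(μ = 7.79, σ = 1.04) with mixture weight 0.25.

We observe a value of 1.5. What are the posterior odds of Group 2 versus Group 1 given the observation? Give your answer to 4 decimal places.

The posterior odds equal the prior odds times the likelihood ratio: (π_i/π_j)·(f_i(x)/f_j(x)).
Normal densities:
  p_1 = (1/(1.04·√(2π)))·exp(−(1.5−-0.37)²/(2·1.04²)) = 0.383598·exp(-1.61654) = 0.0761767
  p_2 = (1/(1.04·√(2π)))·exp(−(1.5−1.47)²/(2·1.04²)) = 0.383598·exp(-0.00042) = 0.383439
  p_3 = (1/(1.04·√(2π)))·exp(−(1.5−2.22)²/(2·1.04²)) = 0.383598·exp(-0.23964) = 0.301856
  p_4 = (1/(1.04·√(2π)))·exp(−(1.5−7.79)²/(2·1.04²)) = 0.383598·exp(-18.28962) = 4.37318e-09
Odds = (0.07/0.31) × (0.383439/0.0761767) = 0.225806 × 5.03354 ≈ 1.1366

1.1366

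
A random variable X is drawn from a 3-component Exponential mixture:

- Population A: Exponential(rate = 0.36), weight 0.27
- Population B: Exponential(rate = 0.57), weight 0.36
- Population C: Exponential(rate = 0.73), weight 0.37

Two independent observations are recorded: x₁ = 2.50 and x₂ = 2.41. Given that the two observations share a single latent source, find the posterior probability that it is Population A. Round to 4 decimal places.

P(component k | x) = π_k·f_k(x) / marginal(x), where marginal(x) = Σ_j π_j·f_j(x).
Since both observations come from the same component, the likelihood for component k is f_k(x₁)·f_k(x₂).
  L_A = [0.146365] × [0.151185] = 0.0221282
  L_B = [0.13709] × [0.144306] = 0.0197829
  L_C = [0.117689] × [0.125681] = 0.0147912
Prior × likelihood for each component:
  π_A·L_A = 0.27 × 0.0221282 = 0.00597461
  π_B·L_B = 0.36 × 0.0197829 = 0.00712184
  π_C·L_C = 0.37 × 0.0147912 = 0.00547275
Denominator: 0.00597461 + 0.00712184 + 0.00547275 = 0.0185692
P(Population A | x) = 0.00597461 / 0.0185692 ≈ 0.3217

0.3217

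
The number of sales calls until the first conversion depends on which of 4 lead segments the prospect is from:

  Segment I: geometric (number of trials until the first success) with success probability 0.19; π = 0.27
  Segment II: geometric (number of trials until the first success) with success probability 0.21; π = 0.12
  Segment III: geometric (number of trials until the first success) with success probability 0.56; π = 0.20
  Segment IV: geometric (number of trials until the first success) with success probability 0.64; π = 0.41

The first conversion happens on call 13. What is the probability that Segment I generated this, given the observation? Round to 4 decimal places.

Apply Bayes' rule: the posterior for each component is proportional to its prior times its likelihood at x.
Geometric probabilities:
  f_I = 0.19·(1−0.19)^12 = 0.19·0.0797664 = 0.0151556
  f_II = 0.21·(1−0.21)^12 = 0.21·0.0590915 = 0.0124092
  f_III = 0.56·(1−0.56)^12 = 0.56·5.26541e-05 = 2.94863e-05
  f_IV = 0.64·(1−0.64)^12 = 0.64·4.73838e-06 = 3.03256e-06
Multiply by the mixture weights:
  π_I·f_I = 0.27 × 0.0151556 = 0.00409202
  π_II·f_II = 0.12 × 0.0124092 = 0.00148911
  π_III·f_III = 0.20 × 2.94863e-05 = 5.89726e-06
  π_IV·f_IV = 0.41 × 3.03256e-06 = 1.24335e-06
Denominator: 0.00409202 + 0.00148911 + 5.89726e-06 + 1.24335e-06 = 0.00558827
P(Segment I | data) = 0.00409202 / 0.00558827 ≈ 0.7323

0.7323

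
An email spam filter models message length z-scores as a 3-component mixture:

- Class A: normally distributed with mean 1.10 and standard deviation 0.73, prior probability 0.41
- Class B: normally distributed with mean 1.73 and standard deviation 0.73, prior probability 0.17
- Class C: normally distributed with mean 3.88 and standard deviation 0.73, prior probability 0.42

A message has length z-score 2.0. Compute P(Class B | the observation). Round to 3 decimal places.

The responsibility of component k is P(Z=k) f_k(x) divided by Σ_j P(Z=j) f_j(x).
Component likelihoods at x = 2.0:
  f_A = (1/(0.73·√(2π)))·exp(−(2.0−1.10)²/(2·0.73²)) = 0.546496·exp(-0.75999) = 0.25558
  f_B = (1/(0.73·√(2π)))·exp(−(2.0−1.73)²/(2·0.73²)) = 0.546496·exp(-0.06840) = 0.510366
  f_C = (1/(0.73·√(2π)))·exp(−(2.0−3.88)²/(2·0.73²)) = 0.546496·exp(-3.31619) = 0.0198327
Prior × likelihood for each component:
  P(Z=A)·f_A = 0.41 × 0.25558 = 0.104788
  P(Z=B)·f_B = 0.17 × 0.510366 = 0.0867622
  P(Z=C)·f_C = 0.42 × 0.0198327 = 0.00832974
Sum: 0.104788 + 0.0867622 + 0.00832974 = 0.19988
P(Class B | data) ≈ 0.434

0.434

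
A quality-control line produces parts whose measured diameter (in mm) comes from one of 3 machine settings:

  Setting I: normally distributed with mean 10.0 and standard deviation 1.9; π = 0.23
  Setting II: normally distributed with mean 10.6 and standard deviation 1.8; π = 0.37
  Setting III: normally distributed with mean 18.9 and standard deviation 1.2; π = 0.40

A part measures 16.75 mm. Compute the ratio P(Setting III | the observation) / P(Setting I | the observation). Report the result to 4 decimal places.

Posterior odds = (P(Z=i) f_i(x)) / (P(Z=j) f_j(x)); the normalising sum cancels.
Component likelihoods at x = 16.75 mm:
  f_I = 0.000381504
  f_II = 0.000646763
  f_III = 0.0667838
0.0267135 / 8.7746e-05 ≈ 304.4413

304.4413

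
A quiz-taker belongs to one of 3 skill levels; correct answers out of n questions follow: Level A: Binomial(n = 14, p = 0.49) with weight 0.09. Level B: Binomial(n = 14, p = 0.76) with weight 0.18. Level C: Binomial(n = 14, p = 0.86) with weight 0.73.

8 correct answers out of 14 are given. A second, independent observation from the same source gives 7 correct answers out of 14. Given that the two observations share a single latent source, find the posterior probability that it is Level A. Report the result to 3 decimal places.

Posterior ∝ prior × likelihood, so P(k | x) ∝ w_k f_k(x); normalise over all components.
Since both observations come from the same component, the likelihood for component k is f_k(x₁)·f_k(x₂).
  L_A = [0.175608] × [0.208887] = 0.0366823
  L_B = [0.0638751] × [0.0230527] = 0.00147249
  L_C = [0.00676568] × [0.00125873] = 8.51616e-06
Multiply by the mixture weights:
  w_A·L_A = 0.09 × 0.0366823 = 0.0033014
  w_B·L_B = 0.18 × 0.00147249 = 0.000265048
  w_C·L_C = 0.73 × 8.51616e-06 = 6.2168e-06
Evidence: 0.0033014 + 0.000265048 + 6.2168e-06 = 0.00357267
P(Level A | data) ≈ 0.924

0.924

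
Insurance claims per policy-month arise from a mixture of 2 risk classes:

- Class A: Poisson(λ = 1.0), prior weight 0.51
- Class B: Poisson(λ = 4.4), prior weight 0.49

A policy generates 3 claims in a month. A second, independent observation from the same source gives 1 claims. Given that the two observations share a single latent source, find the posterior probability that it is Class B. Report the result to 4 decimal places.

P(component k | x) = w_k·f_k(x) / marginal(x), where marginal(x) = Σ_j w_j·f_j(x).
Since both observations come from the same component, the likelihood for component k is f_k(x₁)·f_k(x₂).
  L_A = [e^(−1.0)·1.0^3/3! = 0.0613132] × [0.367879] = 0.0225559
  L_B = [e^(−4.4)·4.4^3/3! = 0.174305] × [0.0540203] = 0.00941603
Unnormalised posteriors:
  w_A·L_A = 0.51 × 0.0225559 = 0.0115035
  w_B·L_B = 0.49 × 0.00941603 = 0.00461386
Sum: 0.0115035 + 0.00461386 = 0.0161174
P(Class B | x₁, x₂) = 0.00461386 / 0.0161174 ≈ 0.2863

0.2863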